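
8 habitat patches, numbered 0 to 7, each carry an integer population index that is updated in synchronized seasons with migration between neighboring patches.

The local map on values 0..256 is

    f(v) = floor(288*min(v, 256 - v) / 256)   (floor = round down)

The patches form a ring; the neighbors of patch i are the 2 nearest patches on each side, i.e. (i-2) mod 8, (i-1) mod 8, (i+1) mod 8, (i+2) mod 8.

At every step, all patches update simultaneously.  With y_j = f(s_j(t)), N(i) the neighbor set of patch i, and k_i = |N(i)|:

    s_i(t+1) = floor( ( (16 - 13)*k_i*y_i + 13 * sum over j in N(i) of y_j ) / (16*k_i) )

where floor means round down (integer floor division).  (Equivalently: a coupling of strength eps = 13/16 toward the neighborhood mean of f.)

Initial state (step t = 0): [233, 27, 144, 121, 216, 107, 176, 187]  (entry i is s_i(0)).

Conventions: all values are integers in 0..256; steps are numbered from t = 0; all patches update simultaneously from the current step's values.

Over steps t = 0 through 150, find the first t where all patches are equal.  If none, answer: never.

Simulating step by step:
t=0: [233, 27, 144, 121, 216, 107, 176, 187]  (not all equal)
t=1: [70, 79, 71, 90, 104, 93, 71, 68]  (not all equal)
t=2: [80, 84, 92, 97, 95, 95, 90, 85]  (not all equal)
t=3: [96, 98, 100, 103, 104, 103, 99, 97]  (not all equal)
t=4: [110, 110, 112, 113, 113, 113, 112, 110]  (not all equal)
t=5: [124, 124, 125, 125, 126, 125, 125, 124]  (not all equal)
t=6: [139, 139, 139, 140, 140, 140, 139, 139]  (not all equal)
t=7: [131, 130, 130, 130, 130, 130, 130, 130]  (not all equal)
t=8: [140, 140, 140, 141, 141, 141, 140, 140]  (not all equal)
t=9: [130, 129, 129, 129, 129, 129, 129, 129]  (not all equal)
t=10: [141, 141, 141, 142, 142, 142, 141, 141]  (not all equal)
t=11: [129, 128, 128, 128, 128, 128, 128, 128]  (not all equal)
t=12: [143, 143, 143, 144, 144, 144, 143, 143]  (not all equal)
t=13: [127, 126, 126, 126, 126, 126, 126, 126]  (not all equal)
t=14: [141, 141, 141, 141, 141, 141, 141, 141]  (all equal)

Answer: 14
Key observation: Synchronization is absorbing here: once all patches are equal they stay equal, and step 14 is the first all-equal step.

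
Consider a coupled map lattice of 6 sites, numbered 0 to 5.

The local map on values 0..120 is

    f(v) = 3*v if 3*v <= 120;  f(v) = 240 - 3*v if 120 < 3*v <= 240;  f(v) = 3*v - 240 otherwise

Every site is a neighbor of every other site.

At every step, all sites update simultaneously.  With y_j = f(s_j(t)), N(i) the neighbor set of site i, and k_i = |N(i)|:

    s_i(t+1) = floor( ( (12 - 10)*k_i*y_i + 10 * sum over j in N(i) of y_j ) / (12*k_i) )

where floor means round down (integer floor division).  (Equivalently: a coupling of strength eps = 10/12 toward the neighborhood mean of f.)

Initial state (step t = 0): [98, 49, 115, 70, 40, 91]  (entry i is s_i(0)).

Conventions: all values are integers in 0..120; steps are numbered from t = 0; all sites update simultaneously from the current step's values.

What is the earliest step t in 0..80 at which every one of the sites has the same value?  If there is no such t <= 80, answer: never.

Simulating step by step:
t=0: [98, 49, 115, 70, 40, 91]  (not all equal)
t=1: [72, 72, 72, 72, 72, 72]  (all equal)

Answer: 1
Key observation: Synchronization is absorbing here: once all sites are equal they stay equal, and step 1 is the first all-equal step.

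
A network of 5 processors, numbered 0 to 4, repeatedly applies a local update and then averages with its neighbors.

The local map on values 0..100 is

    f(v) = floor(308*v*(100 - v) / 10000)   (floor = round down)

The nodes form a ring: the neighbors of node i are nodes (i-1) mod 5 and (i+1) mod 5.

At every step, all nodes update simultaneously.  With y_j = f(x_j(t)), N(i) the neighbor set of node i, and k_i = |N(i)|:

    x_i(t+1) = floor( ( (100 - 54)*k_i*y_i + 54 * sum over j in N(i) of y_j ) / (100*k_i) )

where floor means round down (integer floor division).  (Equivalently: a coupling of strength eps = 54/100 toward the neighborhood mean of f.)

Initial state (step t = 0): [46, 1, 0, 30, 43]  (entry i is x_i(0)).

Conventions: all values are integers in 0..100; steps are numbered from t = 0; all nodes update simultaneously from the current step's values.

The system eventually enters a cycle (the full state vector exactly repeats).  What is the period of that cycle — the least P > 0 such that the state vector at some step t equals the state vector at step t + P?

Simulating step by step:
t=0: [46, 1, 0, 30, 43]
t=1: [56, 21, 18, 49, 72]
t=2: [65, 55, 54, 63, 69]
t=3: [70, 74, 74, 70, 67]
t=4: [63, 60, 60, 63, 65]
t=5: [71, 72, 72, 71, 70]
t=6: [63, 62, 62, 63, 63]
t=7: [71, 71, 71, 71, 71]
t=8: [63, 63, 63, 63, 63]
t=9: [71, 71, 71, 71, 71]

Answer: 2
Key observation: The state at step 7, [71, 71, 71, 71, 71], reappears at step 9 — and no state repeats earlier — so the cycle the system enters has period 2.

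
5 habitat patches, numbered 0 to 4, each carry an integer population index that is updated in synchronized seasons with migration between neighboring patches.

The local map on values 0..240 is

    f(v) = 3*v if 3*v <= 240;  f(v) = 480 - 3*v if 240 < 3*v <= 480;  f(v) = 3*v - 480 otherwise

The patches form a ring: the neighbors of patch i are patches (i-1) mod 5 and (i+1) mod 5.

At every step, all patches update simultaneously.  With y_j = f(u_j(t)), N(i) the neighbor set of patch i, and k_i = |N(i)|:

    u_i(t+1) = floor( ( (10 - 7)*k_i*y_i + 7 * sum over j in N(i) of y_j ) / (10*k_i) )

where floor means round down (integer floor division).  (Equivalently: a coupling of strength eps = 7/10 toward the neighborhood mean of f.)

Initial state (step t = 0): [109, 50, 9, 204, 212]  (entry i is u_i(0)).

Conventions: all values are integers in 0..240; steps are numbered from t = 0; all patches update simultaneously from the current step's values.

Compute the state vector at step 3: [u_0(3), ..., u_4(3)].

Answer: [202, 126, 95, 120, 189]

Derivation:
t=0: [109, 50, 9, 204, 212]
t=1: [153, 108, 106, 103, 146]
t=2: [75, 110, 163, 122, 79]
t=3: [202, 126, 95, 120, 189]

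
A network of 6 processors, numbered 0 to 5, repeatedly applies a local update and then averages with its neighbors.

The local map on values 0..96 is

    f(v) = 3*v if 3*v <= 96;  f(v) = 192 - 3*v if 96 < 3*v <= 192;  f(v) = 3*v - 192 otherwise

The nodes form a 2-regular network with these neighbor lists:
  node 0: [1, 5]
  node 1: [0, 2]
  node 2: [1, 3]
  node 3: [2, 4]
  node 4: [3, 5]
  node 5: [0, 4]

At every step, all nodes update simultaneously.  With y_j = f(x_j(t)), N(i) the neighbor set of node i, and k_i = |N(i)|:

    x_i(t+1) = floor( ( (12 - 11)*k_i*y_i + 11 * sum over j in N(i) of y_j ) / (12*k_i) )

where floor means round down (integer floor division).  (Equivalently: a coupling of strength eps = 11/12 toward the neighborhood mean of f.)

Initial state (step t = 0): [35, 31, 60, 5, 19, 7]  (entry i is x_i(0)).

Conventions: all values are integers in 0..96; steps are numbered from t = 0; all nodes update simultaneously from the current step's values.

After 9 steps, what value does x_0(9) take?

Answer: x_0(9) = 64

Derivation:
t=0: [35, 31, 60, 5, 19, 7]
t=1: [59, 53, 50, 32, 21, 67]
t=2: [20, 28, 62, 56, 53, 36]
t=3: [82, 37, 50, 19, 52, 49]
t=4: [62, 50, 66, 40, 49, 45]
t=5: [45, 9, 52, 29, 62, 28]
t=6: [55, 44, 55, 26, 78, 35]
t=7: [69, 29, 65, 38, 79, 38]
t=8: [76, 15, 75, 28, 75, 34]
t=9: [64, 35, 61, 37, 82, 39]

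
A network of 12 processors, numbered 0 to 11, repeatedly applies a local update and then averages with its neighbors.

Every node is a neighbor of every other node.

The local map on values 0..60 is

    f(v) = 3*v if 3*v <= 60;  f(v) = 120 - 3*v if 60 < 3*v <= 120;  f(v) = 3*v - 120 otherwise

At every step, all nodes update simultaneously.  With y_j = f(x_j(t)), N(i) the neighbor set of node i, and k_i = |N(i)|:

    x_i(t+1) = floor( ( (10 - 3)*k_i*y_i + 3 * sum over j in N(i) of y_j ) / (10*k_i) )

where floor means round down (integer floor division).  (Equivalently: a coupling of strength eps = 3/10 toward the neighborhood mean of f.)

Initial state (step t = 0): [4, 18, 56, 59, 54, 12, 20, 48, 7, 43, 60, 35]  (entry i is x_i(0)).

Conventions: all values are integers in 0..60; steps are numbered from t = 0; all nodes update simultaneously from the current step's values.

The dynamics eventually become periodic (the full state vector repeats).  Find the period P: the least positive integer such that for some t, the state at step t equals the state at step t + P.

Simulating step by step:
t=0: [4, 18, 56, 59, 54, 12, 20, 48, 7, 43, 60, 35]
t=1: [20, 48, 44, 50, 40, 36, 52, 28, 26, 18, 52, 22]
t=2: [51, 26, 18, 30, 10, 18, 35, 35, 39, 47, 35, 47]
t=3: [31, 37, 45, 29, 29, 45, 19, 19, 11, 23, 19, 23]
t=4: [30, 18, 22, 34, 34, 22, 50, 50, 34, 46, 50, 46]
t=5: [30, 46, 46, 22, 22, 46, 30, 30, 22, 22, 30, 22]
t=6: [32, 24, 24, 48, 48, 24, 32, 32, 48, 48, 32, 48]
t=7: [25, 42, 42, 25, 25, 42, 25, 25, 25, 25, 25, 25]
t=8: [41, 15, 15, 41, 41, 15, 41, 41, 41, 41, 41, 41]
t=9: [6, 34, 34, 6, 6, 34, 6, 6, 6, 6, 6, 6]
t=10: [18, 18, 18, 18, 18, 18, 18, 18, 18, 18, 18, 18]
t=11: [54, 54, 54, 54, 54, 54, 54, 54, 54, 54, 54, 54]
t=12: [42, 42, 42, 42, 42, 42, 42, 42, 42, 42, 42, 42]
t=13: [6, 6, 6, 6, 6, 6, 6, 6, 6, 6, 6, 6]
t=14: [18, 18, 18, 18, 18, 18, 18, 18, 18, 18, 18, 18]

Answer: 4
Key observation: The state at step 10, [18, 18, 18, 18, 18, 18, 18, 18, 18, 18, 18, 18], reappears at step 14 — and no state repeats earlier — so the cycle the system enters has period 4.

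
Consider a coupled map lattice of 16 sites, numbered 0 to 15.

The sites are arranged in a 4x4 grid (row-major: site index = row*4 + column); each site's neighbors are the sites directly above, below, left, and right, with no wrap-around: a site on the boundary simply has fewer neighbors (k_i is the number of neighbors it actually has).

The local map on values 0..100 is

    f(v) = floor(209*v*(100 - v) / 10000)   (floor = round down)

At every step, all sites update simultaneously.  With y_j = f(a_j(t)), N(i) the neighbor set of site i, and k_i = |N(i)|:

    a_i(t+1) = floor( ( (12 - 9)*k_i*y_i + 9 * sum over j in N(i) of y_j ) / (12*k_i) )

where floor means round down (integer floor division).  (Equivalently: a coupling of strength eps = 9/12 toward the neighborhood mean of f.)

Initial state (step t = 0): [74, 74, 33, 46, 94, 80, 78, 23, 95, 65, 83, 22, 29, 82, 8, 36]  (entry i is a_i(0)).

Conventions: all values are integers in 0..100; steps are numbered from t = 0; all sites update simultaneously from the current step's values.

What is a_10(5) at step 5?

Answer: a_10(5) = 52

Derivation:
t=0: [74, 74, 33, 46, 94, 80, 78, 23, 95, 65, 83, 22, 29, 82, 8, 36]
t=1: [29, 39, 43, 43, 23, 33, 35, 39, 27, 30, 32, 37, 25, 33, 30, 30]
t=2: [43, 47, 49, 50, 41, 44, 47, 48, 40, 44, 45, 46, 42, 42, 44, 44]
t=3: [51, 51, 52, 52, 50, 51, 51, 51, 50, 50, 51, 51, 50, 50, 50, 51]
t=4: [52, 52, 52, 52, 52, 52, 52, 52, 52, 52, 52, 52, 52, 52, 52, 52]
t=5: [52, 52, 52, 52, 52, 52, 52, 52, 52, 52, 52, 52, 52, 52, 52, 52]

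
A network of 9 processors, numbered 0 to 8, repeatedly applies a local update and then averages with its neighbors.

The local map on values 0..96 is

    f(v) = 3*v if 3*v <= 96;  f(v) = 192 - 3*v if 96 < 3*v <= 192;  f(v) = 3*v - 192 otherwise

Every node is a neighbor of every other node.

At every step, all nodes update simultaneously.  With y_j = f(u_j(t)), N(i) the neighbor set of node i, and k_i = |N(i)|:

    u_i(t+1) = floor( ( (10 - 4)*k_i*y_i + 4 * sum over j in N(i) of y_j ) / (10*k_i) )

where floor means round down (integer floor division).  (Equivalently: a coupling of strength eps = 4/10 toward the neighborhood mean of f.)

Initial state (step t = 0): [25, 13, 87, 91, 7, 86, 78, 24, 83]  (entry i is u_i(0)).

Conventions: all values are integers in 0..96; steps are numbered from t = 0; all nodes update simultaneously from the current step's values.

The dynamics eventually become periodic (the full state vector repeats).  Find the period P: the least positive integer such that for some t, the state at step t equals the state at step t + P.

Simulating step by step:
t=0: [25, 13, 87, 91, 7, 86, 78, 24, 83]
t=1: [67, 47, 64, 70, 37, 62, 49, 65, 57]
t=2: [16, 39, 11, 21, 56, 15, 36, 13, 23]
t=3: [50, 65, 42, 58, 37, 48, 70, 45, 61]
t=4: [40, 18, 53, 27, 61, 43, 27, 48, 22]
t=5: [64, 55, 43, 69, 30, 60, 69, 51, 61]
t=6: [13, 28, 48, 21, 63, 20, 21, 34, 18]
t=7: [46, 71, 51, 59, 26, 58, 59, 74, 54]
t=8: [44, 26, 36, 23, 57, 24, 23, 31, 31]
t=9: [64, 74, 78, 69, 43, 71, 69, 83, 83]
t=10: [15, 31, 38, 23, 49, 26, 23, 46, 46]
t=11: [54, 80, 72, 67, 54, 72, 67, 58, 58]
t=12: [27, 36, 23, 15, 27, 23, 15, 20, 20]
t=13: [74, 75, 67, 54, 74, 67, 54, 62, 62]
t=14: [25, 27, 14, 25, 25, 14, 25, 12, 12]
t=15: [68, 71, 49, 68, 68, 49, 68, 46, 46]
t=16: [19, 24, 38, 19, 19, 38, 19, 43, 43]
t=17: [60, 68, 72, 60, 60, 72, 60, 63, 63]
t=18: [12, 12, 18, 12, 12, 18, 12, 7, 7]
t=19: [36, 36, 46, 36, 36, 46, 36, 28, 28]
t=20: [81, 81, 64, 81, 81, 64, 81, 81, 81]
t=21: [45, 45, 17, 45, 45, 17, 45, 45, 45]
t=22: [56, 56, 53, 56, 56, 53, 56, 56, 56]
t=23: [24, 24, 29, 24, 24, 29, 24, 24, 24]
t=24: [73, 73, 81, 73, 73, 81, 73, 73, 73]
t=25: [29, 29, 42, 29, 29, 42, 29, 29, 29]
t=26: [84, 84, 73, 84, 84, 73, 84, 84, 84]
t=27: [56, 56, 38, 56, 56, 38, 56, 56, 56]
t=28: [29, 29, 59, 29, 29, 59, 29, 29, 29]
t=29: [79, 79, 40, 79, 79, 40, 79, 79, 79]
t=30: [47, 47, 62, 47, 47, 62, 47, 47, 47]
t=31: [46, 46, 21, 46, 46, 21, 46, 46, 46]
t=32: [54, 54, 59, 54, 54, 59, 54, 54, 54]
t=33: [28, 28, 20, 28, 28, 20, 28, 28, 28]
t=34: [81, 81, 68, 81, 81, 68, 81, 81, 81]
t=35: [47, 47, 25, 47, 47, 25, 47, 47, 47]
t=36: [53, 53, 66, 53, 53, 66, 53, 53, 53]
t=37: [30, 30, 15, 30, 30, 15, 30, 30, 30]
t=38: [85, 85, 60, 85, 85, 60, 85, 85, 85]
t=39: [57, 57, 29, 57, 57, 29, 57, 57, 57]
t=40: [27, 27, 63, 27, 27, 63, 27, 27, 27]
t=41: [73, 73, 30, 73, 73, 30, 73, 73, 73]
t=42: [33, 33, 67, 33, 33, 67, 33, 33, 33]
t=43: [84, 84, 38, 84, 84, 38, 84, 84, 84]
t=44: [61, 61, 71, 61, 61, 71, 61, 61, 61]
t=45: [10, 10, 16, 10, 10, 16, 10, 10, 10]
t=46: [31, 31, 41, 31, 31, 41, 31, 31, 31]
t=47: [90, 90, 77, 90, 90, 77, 90, 90, 90]
t=48: [74, 74, 52, 74, 74, 52, 74, 74, 74]
t=49: [30, 30, 33, 30, 30, 33, 30, 30, 30]
t=50: [90, 90, 91, 90, 90, 91, 90, 90, 90]
t=51: [78, 78, 79, 78, 78, 79, 78, 78, 78]
t=52: [42, 42, 43, 42, 42, 43, 42, 42, 42]
t=53: [65, 65, 64, 65, 65, 64, 65, 65, 65]
t=54: [2, 2, 1, 2, 2, 1, 2, 2, 2]
t=55: [5, 5, 4, 5, 5, 4, 5, 5, 5]
t=56: [14, 14, 13, 14, 14, 13, 14, 14, 14]
t=57: [41, 41, 40, 41, 41, 40, 41, 41, 41]
t=58: [69, 69, 70, 69, 69, 70, 69, 69, 69]
t=59: [15, 15, 16, 15, 15, 16, 15, 15, 15]
t=60: [45, 45, 46, 45, 45, 46, 45, 45, 45]
t=61: [56, 56, 55, 56, 56, 55, 56, 56, 56]
t=62: [24, 24, 25, 24, 24, 25, 24, 24, 24]
t=63: [72, 72, 73, 72, 72, 73, 72, 72, 72]
t=64: [24, 24, 25, 24, 24, 25, 24, 24, 24]

Answer: 2
Key observation: The state at step 62, [24, 24, 25, 24, 24, 25, 24, 24, 24], reappears at step 64 — and no state repeats earlier — so the cycle the system enters has period 2.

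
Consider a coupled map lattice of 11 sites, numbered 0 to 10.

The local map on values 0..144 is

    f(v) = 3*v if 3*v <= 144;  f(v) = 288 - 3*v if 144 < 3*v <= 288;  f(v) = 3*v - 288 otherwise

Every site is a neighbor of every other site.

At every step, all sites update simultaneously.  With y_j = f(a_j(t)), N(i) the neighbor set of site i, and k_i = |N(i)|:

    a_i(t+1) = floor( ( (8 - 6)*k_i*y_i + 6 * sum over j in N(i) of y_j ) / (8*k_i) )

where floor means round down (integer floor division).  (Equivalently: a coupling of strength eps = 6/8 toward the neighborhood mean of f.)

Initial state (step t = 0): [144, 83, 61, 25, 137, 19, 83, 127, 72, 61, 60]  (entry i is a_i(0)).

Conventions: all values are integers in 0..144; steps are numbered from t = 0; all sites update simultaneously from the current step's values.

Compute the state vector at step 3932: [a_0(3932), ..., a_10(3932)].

Answer: [108, 108, 108, 108, 108, 108, 108, 108, 108, 108, 108]
Key observation: The state at step 9, [36, 36, 36, 36, 36, 36, 36, 36, 36, 36, 36], reappears at step 11: the system is in a cycle of period 2 from step 9 on.  Therefore the state at step 3932 equals the state at step 9 + ((3932 - 9) mod 2) = 10, which is [108, 108, 108, 108, 108, 108, 108, 108, 108, 108, 108].

Derivation:
t=0: [144, 83, 61, 25, 137, 19, 83, 127, 72, 61, 60]
t=1: [97, 78, 90, 85, 93, 81, 78, 88, 84, 90, 90]
t=2: [23, 32, 26, 29, 24, 31, 32, 27, 29, 26, 26]
t=3: [80, 85, 82, 83, 81, 84, 85, 82, 83, 82, 82]
t=4: [41, 38, 40, 39, 40, 39, 38, 40, 39, 40, 40]
t=5: [119, 117, 118, 118, 118, 118, 117, 118, 118, 118, 118]
t=6: [66, 65, 65, 65, 65, 65, 65, 65, 65, 65, 65]
t=7: [92, 92, 92, 92, 92, 92, 92, 92, 92, 92, 92]
t=8: [12, 12, 12, 12, 12, 12, 12, 12, 12, 12, 12]
t=9: [36, 36, 36, 36, 36, 36, 36, 36, 36, 36, 36]
t=10: [108, 108, 108, 108, 108, 108, 108, 108, 108, 108, 108]
t=11: [36, 36, 36, 36, 36, 36, 36, 36, 36, 36, 36]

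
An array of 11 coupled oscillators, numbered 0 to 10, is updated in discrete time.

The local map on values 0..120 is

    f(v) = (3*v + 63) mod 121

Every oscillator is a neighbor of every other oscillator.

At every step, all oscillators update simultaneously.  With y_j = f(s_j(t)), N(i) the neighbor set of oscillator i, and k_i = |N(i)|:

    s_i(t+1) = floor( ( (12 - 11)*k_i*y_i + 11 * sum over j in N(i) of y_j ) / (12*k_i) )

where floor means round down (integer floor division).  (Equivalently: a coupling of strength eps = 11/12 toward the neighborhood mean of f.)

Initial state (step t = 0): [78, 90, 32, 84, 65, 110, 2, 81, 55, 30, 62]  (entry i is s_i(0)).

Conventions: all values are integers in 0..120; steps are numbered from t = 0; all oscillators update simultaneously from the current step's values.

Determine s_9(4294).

Simulating step by step:
t=0: [78, 90, 32, 84, 65, 110, 2, 81, 55, 30, 62]
t=1: [52, 52, 53, 52, 53, 53, 52, 52, 52, 53, 53]
t=2: [99, 99, 99, 99, 99, 99, 99, 99, 99, 99, 99]
t=3: [118, 118, 118, 118, 118, 118, 118, 118, 118, 118, 118]
t=4: [54, 54, 54, 54, 54, 54, 54, 54, 54, 54, 54]
t=5: [104, 104, 104, 104, 104, 104, 104, 104, 104, 104, 104]
t=6: [12, 12, 12, 12, 12, 12, 12, 12, 12, 12, 12]
t=7: [99, 99, 99, 99, 99, 99, 99, 99, 99, 99, 99]

Answer: s_9(4294) = 54
Key observation: The state at step 2, [99, 99, 99, 99, 99, 99, 99, 99, 99, 99, 99], reappears at step 7: the system is in a cycle of period 5 from step 2 on.  Therefore the state at step 4294 equals the state at step 2 + ((4294 - 2) mod 5) = 4, which is [54, 54, 54, 54, 54, 54, 54, 54, 54, 54, 54].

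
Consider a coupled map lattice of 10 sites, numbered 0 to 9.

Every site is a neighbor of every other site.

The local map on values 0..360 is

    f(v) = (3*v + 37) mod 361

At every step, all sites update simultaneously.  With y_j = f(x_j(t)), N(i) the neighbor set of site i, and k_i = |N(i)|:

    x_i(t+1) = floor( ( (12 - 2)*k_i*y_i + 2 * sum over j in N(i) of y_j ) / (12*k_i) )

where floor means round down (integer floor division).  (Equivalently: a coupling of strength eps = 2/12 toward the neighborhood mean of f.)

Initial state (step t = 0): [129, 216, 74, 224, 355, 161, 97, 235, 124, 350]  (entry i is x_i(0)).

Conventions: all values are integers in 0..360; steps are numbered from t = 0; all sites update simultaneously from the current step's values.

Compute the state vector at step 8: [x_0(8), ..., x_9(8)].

Simulating step by step:
t=0: [129, 216, 74, 224, 355, 161, 97, 235, 124, 350]
t=1: [80, 293, 240, 312, 44, 158, 296, 45, 68, 32]
t=2: [259, 191, 62, 238, 171, 156, 199, 173, 230, 142]
t=3: [102, 230, 209, 51, 181, 145, 250, 186, 31, 110]
t=4: [309, 33, 276, 184, 208, 120, 82, 220, 135, 34]
t=5: [232, 146, 152, 221, 280, 64, 266, 309, 101, 148]
t=6: [42, 126, 140, 309, 159, 219, 125, 230, 310, 131]
t=7: [158, 70, 104, 223, 150, 297, 67, 30, 225, 82]
t=8: [167, 246, 329, 325, 147, 212, 238, 148, 330, 275]

Answer: [167, 246, 329, 325, 147, 212, 238, 148, 330, 275]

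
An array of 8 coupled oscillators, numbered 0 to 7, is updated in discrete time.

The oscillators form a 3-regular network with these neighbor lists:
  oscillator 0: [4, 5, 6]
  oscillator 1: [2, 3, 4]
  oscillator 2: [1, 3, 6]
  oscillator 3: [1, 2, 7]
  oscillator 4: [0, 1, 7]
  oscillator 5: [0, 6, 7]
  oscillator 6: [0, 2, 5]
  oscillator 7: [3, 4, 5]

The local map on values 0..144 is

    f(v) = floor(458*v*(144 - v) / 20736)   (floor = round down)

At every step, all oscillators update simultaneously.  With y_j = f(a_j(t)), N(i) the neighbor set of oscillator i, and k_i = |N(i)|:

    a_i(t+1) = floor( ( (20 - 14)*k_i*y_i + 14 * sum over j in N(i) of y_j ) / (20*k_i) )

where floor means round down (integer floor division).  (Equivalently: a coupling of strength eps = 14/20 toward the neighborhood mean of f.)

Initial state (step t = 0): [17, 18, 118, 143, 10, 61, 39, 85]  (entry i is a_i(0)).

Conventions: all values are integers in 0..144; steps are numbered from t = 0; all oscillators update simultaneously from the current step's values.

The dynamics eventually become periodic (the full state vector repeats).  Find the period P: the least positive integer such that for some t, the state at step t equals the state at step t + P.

Answer: 2
Key observation: The state at step 10, [113, 113, 113, 113, 113, 113, 113, 113], reappears at step 12 — and no state repeats earlier — so the cycle the system enters has period 2.

Derivation:
t=0: [17, 18, 118, 143, 10, 61, 39, 85]
t=1: [67, 38, 53, 53, 57, 90, 79, 66]
t=2: [110, 101, 103, 103, 105, 111, 109, 109]
t=3: [83, 92, 91, 91, 87, 82, 84, 86]
t=4: [110, 106, 106, 106, 108, 111, 110, 109]
t=5: [82, 87, 86, 87, 84, 81, 82, 84]
t=6: [111, 109, 110, 109, 110, 111, 111, 110]
t=7: [80, 83, 82, 83, 82, 80, 80, 82]
t=8: [112, 111, 111, 111, 112, 112, 112, 112]
t=9: [79, 79, 79, 79, 79, 79, 79, 79]
t=10: [113, 113, 113, 113, 113, 113, 113, 113]
t=11: [77, 77, 77, 77, 77, 77, 77, 77]
t=12: [113, 113, 113, 113, 113, 113, 113, 113]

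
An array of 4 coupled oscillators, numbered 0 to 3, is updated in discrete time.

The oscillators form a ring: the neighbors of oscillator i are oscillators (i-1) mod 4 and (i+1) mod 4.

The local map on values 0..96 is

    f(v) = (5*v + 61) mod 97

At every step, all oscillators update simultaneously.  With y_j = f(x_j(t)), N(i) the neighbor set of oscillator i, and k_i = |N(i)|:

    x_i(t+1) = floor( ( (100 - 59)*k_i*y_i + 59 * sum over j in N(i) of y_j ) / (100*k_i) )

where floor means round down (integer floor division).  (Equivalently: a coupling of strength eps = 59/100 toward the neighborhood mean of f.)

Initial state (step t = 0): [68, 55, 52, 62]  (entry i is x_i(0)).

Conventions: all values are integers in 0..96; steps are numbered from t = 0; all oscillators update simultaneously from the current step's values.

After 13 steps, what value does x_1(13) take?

Answer: x_1(13) = 68

Derivation:
t=0: [68, 55, 52, 62]
t=1: [42, 31, 49, 45]
t=2: [65, 36, 39, 64]
t=3: [79, 65, 65, 83]
t=4: [81, 87, 92, 84]
t=5: [62, 38, 45, 71]
t=6: [57, 74, 62, 62]
t=7: [58, 57, 69, 72]
t=8: [50, 45, 33, 36]
t=9: [49, 53, 54, 34]
t=10: [27, 30, 37, 31]
t=11: [12, 22, 32, 24]
t=12: [56, 45, 57, 49]
t=13: [52, 68, 54, 37]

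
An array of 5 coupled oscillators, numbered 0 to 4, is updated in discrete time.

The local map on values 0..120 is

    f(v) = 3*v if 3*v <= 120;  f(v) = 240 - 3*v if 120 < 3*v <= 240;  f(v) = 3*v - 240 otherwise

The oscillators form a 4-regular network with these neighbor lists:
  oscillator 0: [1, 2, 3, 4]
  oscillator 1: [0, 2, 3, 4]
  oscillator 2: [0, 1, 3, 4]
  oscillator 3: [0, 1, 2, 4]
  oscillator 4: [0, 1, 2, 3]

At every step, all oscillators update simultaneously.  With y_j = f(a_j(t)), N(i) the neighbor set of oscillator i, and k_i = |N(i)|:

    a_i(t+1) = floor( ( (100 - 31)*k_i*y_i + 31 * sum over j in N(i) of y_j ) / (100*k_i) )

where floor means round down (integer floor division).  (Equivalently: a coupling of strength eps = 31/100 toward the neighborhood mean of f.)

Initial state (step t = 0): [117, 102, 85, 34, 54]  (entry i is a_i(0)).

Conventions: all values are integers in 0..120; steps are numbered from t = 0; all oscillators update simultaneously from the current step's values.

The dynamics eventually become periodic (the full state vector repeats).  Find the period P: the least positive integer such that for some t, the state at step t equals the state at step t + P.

Simulating step by step:
t=0: [117, 102, 85, 34, 54]
t=1: [96, 69, 38, 91, 76]
t=2: [48, 38, 88, 38, 25]
t=3: [91, 102, 47, 102, 78]
t=4: [41, 61, 81, 61, 24]
t=5: [95, 58, 25, 58, 67]
t=6: [50, 62, 68, 62, 46]
t=7: [81, 59, 48, 59, 88]
t=8: [21, 57, 78, 57, 33]
t=9: [62, 65, 27, 65, 84]
t=10: [51, 45, 67, 45, 25]
t=11: [85, 96, 55, 96, 77]
t=12: [24, 44, 61, 44, 20]
t=13: [75, 97, 66, 97, 68]
t=14: [24, 46, 40, 46, 37]
t=15: [83, 101, 112, 101, 107]
t=16: [29, 62, 82, 62, 73]
t=17: [70, 50, 20, 50, 30]
t=18: [46, 83, 64, 83, 83]
t=19: [76, 19, 43, 19, 19]
t=20: [30, 57, 90, 57, 57]
t=21: [80, 67, 43, 67, 67]
t=22: [17, 41, 85, 41, 41]
t=23: [63, 103, 41, 103, 103]
t=24: [60, 71, 100, 71, 71]
t=25: [52, 32, 52, 32, 32]
t=26: [86, 94, 86, 94, 94]
t=27: [23, 38, 23, 38, 38]
t=28: [79, 107, 79, 107, 107]
t=29: [21, 68, 21, 68, 68]
t=30: [56, 40, 56, 40, 40]
t=31: [83, 112, 83, 112, 112]
t=32: [29, 82, 29, 82, 82]
t=33: [68, 18, 68, 18, 18]
t=34: [40, 51, 40, 51, 51]
t=35: [112, 92, 112, 92, 92]
t=36: [82, 45, 82, 45, 45]
t=37: [29, 89, 29, 89, 89]
t=38: [73, 36, 73, 36, 36]
t=39: [41, 94, 41, 94, 94]
t=40: [99, 53, 99, 53, 53]
t=41: [62, 77, 62, 77, 77]
t=42: [43, 15, 43, 15, 15]
t=43: [95, 55, 95, 55, 55]
t=44: [51, 70, 51, 70, 70]
t=45: [73, 38, 73, 38, 38]
t=46: [42, 99, 42, 99, 99]
t=47: [100, 65, 100, 65, 65]
t=48: [56, 47, 56, 47, 47]
t=49: [78, 94, 78, 94, 94]
t=50: [14, 36, 14, 36, 36]
t=51: [57, 97, 57, 97, 97]
t=52: [64, 53, 64, 53, 53]
t=53: [55, 75, 55, 75, 75]
t=54: [61, 24, 61, 24, 24]
t=55: [60, 69, 60, 69, 69]
t=56: [53, 37, 53, 37, 37]
t=57: [87, 106, 87, 106, 106]
t=58: [34, 69, 34, 69, 69]
t=59: [85, 43, 85, 43, 43]
t=60: [37, 96, 37, 96, 96]
t=61: [96, 57, 96, 57, 57]
t=62: [52, 65, 52, 65, 65]
t=63: [74, 51, 74, 51, 51]
t=64: [34, 76, 34, 76, 76]
t=65: [81, 25, 81, 25, 25]
t=66: [19, 63, 19, 63, 63]
t=67: [55, 51, 55, 51, 51]
t=68: [77, 85, 77, 85, 85]
t=69: [10, 14, 10, 14, 14]
t=70: [32, 40, 32, 40, 40]
t=71: [101, 116, 101, 116, 116]
t=72: [73, 101, 73, 101, 101]
t=73: [30, 56, 30, 56, 56]
t=74: [85, 74, 85, 74, 74]
t=75: [15, 17, 15, 17, 17]
t=76: [46, 50, 46, 50, 50]
t=77: [99, 91, 99, 91, 91]
t=78: [51, 36, 51, 36, 36]
t=79: [91, 104, 91, 104, 104]
t=80: [42, 65, 42, 65, 65]
t=81: [97, 55, 97, 55, 55]
t=82: [56, 71, 56, 71, 71]
t=83: [61, 33, 61, 33, 33]
t=84: [66, 92, 66, 92, 92]
t=85: [40, 36, 40, 36, 36]
t=86: [117, 109, 117, 109, 109]
t=87: [105, 90, 105, 90, 90]
t=88: [64, 36, 64, 36, 36]
t=89: [61, 98, 61, 98, 98]
t=90: [56, 54, 56, 54, 54]
t=91: [73, 77, 73, 77, 77]
t=92: [18, 10, 18, 10, 10]
t=93: [48, 33, 48, 33, 33]
t=94: [96, 98, 96, 98, 98]
t=95: [49, 53, 49, 53, 53]
t=96: [90, 82, 90, 82, 82]
t=97: [24, 9, 24, 9, 9]
t=98: [61, 33, 61, 33, 33]

Answer: 15
Key observation: The state at step 83, [61, 33, 61, 33, 33], reappears at step 98 — and no state repeats earlier — so the cycle the system enters has period 15.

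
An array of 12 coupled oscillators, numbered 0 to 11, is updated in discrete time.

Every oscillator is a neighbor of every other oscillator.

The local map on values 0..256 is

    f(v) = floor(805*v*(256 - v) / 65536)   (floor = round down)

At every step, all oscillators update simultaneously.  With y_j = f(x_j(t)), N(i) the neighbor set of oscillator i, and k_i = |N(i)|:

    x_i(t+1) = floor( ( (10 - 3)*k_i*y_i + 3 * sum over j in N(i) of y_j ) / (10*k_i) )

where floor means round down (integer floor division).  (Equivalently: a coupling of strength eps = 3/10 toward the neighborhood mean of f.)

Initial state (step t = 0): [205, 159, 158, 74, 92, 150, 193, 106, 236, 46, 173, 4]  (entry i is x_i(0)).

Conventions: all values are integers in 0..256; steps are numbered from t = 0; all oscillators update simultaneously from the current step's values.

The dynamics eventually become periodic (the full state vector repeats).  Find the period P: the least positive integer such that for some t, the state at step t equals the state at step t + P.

Answer: 2
Key observation: The state at step 22, [199, 199, 199, 199, 199, 199, 199, 199, 199, 199, 199, 199], reappears at step 24 — and no state repeats earlier — so the cycle the system enters has period 2.

Derivation:
t=0: [205, 159, 158, 74, 92, 150, 193, 106, 236, 46, 173, 4]
t=1: [134, 175, 175, 158, 172, 179, 148, 179, 86, 127, 166, 56]
t=2: [193, 175, 175, 186, 177, 172, 190, 172, 179, 193, 181, 150]
t=3: [155, 171, 171, 161, 169, 174, 158, 174, 168, 155, 166, 186]
t=4: [188, 178, 178, 184, 180, 176, 187, 176, 180, 188, 182, 166]
t=5: [160, 168, 168, 163, 167, 170, 160, 170, 167, 160, 165, 177]
t=6: [186, 181, 181, 184, 182, 180, 186, 180, 182, 186, 183, 174]
t=7: [160, 165, 165, 162, 164, 166, 160, 166, 164, 160, 164, 171]
t=8: [186, 184, 184, 186, 184, 183, 186, 183, 184, 186, 184, 180]
t=9: [159, 161, 161, 159, 161, 163, 159, 163, 161, 159, 161, 165]
t=10: [188, 187, 187, 188, 187, 186, 188, 186, 187, 188, 187, 185]
t=11: [157, 158, 158, 157, 158, 158, 157, 158, 158, 157, 158, 160]
t=12: [189, 189, 189, 189, 189, 189, 189, 189, 189, 189, 189, 188]
t=13: [155, 155, 155, 155, 155, 155, 155, 155, 155, 155, 155, 156]
t=14: [191, 191, 191, 191, 191, 191, 191, 191, 191, 191, 191, 191]
t=15: [152, 152, 152, 152, 152, 152, 152, 152, 152, 152, 152, 152]
t=16: [194, 194, 194, 194, 194, 194, 194, 194, 194, 194, 194, 194]
t=17: [147, 147, 147, 147, 147, 147, 147, 147, 147, 147, 147, 147]
t=18: [196, 196, 196, 196, 196, 196, 196, 196, 196, 196, 196, 196]
t=19: [144, 144, 144, 144, 144, 144, 144, 144, 144, 144, 144, 144]
t=20: [198, 198, 198, 198, 198, 198, 198, 198, 198, 198, 198, 198]
t=21: [141, 141, 141, 141, 141, 141, 141, 141, 141, 141, 141, 141]
t=22: [199, 199, 199, 199, 199, 199, 199, 199, 199, 199, 199, 199]
t=23: [139, 139, 139, 139, 139, 139, 139, 139, 139, 139, 139, 139]
t=24: [199, 199, 199, 199, 199, 199, 199, 199, 199, 199, 199, 199]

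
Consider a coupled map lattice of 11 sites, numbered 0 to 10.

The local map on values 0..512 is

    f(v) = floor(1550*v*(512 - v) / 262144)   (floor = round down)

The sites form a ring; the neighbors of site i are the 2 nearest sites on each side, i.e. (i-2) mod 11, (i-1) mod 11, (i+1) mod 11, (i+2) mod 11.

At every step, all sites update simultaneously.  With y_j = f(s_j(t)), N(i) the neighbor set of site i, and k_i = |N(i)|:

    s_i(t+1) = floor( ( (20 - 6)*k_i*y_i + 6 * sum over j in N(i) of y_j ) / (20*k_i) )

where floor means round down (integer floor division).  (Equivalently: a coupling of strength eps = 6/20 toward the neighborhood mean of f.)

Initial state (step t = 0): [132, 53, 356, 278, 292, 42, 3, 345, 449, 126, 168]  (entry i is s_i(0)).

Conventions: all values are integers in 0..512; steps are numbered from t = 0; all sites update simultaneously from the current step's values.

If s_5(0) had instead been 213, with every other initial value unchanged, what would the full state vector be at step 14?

Simulating step by step:
t=0: [132, 53, 356, 278, 292, 213, 3, 345, 449, 126, 168]
t=1: [289, 201, 319, 360, 347, 346, 100, 300, 190, 286, 305]
t=2: [378, 366, 360, 331, 331, 333, 276, 362, 355, 379, 373]
t=3: [302, 316, 325, 348, 353, 352, 371, 327, 328, 302, 307]
t=4: [372, 364, 356, 340, 332, 333, 319, 352, 355, 371, 370]
t=5: [309, 319, 328, 342, 351, 351, 357, 334, 329, 312, 311]
t=6: [368, 362, 355, 344, 335, 335, 331, 349, 354, 365, 367]
t=7: [315, 321, 329, 339, 348, 348, 350, 336, 330, 318, 315]
t=8: [364, 360, 354, 346, 338, 338, 337, 348, 354, 362, 364]
t=9: [319, 323, 330, 338, 345, 345, 345, 336, 330, 322, 319]
t=10: [362, 359, 354, 347, 341, 341, 341, 349, 354, 360, 362]
t=11: [322, 325, 330, 337, 342, 342, 342, 335, 330, 324, 322]
t=12: [360, 358, 354, 348, 344, 343, 344, 350, 354, 359, 360]
t=13: [323, 325, 330, 336, 339, 340, 339, 334, 330, 325, 323]
t=14: [359, 358, 354, 349, 346, 345, 346, 351, 354, 358, 359]

Answer: [359, 358, 354, 349, 346, 345, 346, 351, 354, 358, 359]
Key observation: This trace re-runs the system from the modified initial state.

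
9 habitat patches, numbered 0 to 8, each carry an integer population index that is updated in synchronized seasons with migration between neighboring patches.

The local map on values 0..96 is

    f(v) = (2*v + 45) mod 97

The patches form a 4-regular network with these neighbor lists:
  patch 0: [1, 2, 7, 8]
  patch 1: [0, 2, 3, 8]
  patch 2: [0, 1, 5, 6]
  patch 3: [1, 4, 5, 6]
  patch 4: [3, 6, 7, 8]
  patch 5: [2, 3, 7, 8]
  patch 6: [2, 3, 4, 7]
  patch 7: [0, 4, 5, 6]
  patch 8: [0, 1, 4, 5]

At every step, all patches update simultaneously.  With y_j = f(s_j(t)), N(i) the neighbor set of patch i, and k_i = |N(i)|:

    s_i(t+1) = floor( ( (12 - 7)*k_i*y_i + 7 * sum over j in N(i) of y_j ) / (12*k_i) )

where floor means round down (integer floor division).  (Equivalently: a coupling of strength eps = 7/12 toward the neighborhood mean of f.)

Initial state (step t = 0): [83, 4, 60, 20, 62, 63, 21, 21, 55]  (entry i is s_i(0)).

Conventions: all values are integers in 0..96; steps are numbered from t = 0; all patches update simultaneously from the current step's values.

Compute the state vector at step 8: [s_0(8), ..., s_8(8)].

Simulating step by step:
t=0: [83, 4, 60, 20, 62, 63, 21, 21, 55]
t=1: [45, 55, 62, 77, 76, 74, 81, 72, 55]
t=2: [56, 49, 59, 26, 25, 73, 30, 60, 52]
t=3: [58, 45, 57, 35, 58, 66, 36, 65, 64]
t=4: [63, 47, 55, 36, 54, 67, 40, 65, 67]
t=5: [68, 51, 57, 38, 53, 68, 42, 67, 71]
t=6: [76, 58, 62, 42, 55, 72, 45, 71, 77]
t=7: [34, 43, 58, 50, 48, 67, 52, 65, 33]
t=8: [34, 34, 53, 50, 46, 63, 55, 60, 31]

Answer: [34, 34, 53, 50, 46, 63, 55, 60, 31]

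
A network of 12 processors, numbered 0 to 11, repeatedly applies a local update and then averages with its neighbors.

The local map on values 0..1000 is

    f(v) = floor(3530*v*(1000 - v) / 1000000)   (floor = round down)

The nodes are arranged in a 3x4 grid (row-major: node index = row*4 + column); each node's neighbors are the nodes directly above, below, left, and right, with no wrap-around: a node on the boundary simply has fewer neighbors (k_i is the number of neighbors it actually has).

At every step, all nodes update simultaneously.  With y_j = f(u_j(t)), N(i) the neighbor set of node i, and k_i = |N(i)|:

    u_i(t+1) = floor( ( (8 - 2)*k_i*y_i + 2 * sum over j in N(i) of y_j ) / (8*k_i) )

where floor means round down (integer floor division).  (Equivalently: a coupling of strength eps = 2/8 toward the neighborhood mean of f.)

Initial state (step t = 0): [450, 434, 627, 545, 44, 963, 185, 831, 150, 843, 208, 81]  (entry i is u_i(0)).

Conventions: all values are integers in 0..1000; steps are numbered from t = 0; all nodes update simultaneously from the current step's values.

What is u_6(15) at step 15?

Answer: u_6(15) = 541

Derivation:
t=0: [450, 434, 627, 545, 44, 963, 185, 831, 150, 843, 208, 81]
t=1: [781, 802, 808, 821, 231, 219, 525, 510, 414, 446, 540, 331]
t=2: [600, 566, 573, 567, 642, 635, 841, 843, 829, 848, 868, 805]
t=3: [845, 860, 831, 815, 788, 776, 513, 507, 533, 484, 426, 524]
t=4: [473, 449, 524, 571, 604, 633, 839, 852, 842, 856, 867, 878]
t=5: [873, 869, 844, 813, 813, 779, 516, 476, 511, 467, 412, 390]
t=6: [410, 422, 499, 570, 558, 623, 836, 848, 838, 853, 857, 846]
t=7: [856, 859, 845, 815, 832, 787, 524, 491, 523, 476, 439, 455]
t=8: [441, 444, 499, 567, 528, 610, 835, 852, 831, 855, 871, 875]
t=9: [871, 869, 846, 815, 842, 796, 524, 478, 535, 471, 406, 394]
t=10: [405, 419, 495, 566, 505, 594, 832, 847, 827, 851, 855, 847]
t=11: [855, 859, 846, 817, 845, 805, 533, 494, 544, 484, 444, 454]
t=12: [438, 441, 496, 562, 502, 581, 831, 851, 824, 852, 872, 875]
t=13: [870, 869, 847, 817, 848, 812, 532, 481, 549, 480, 406, 394]
t=14: [406, 416, 493, 562, 492, 566, 828, 848, 822, 849, 855, 848]
t=15: [855, 859, 847, 818, 847, 818, 541, 493, 553, 490, 445, 452]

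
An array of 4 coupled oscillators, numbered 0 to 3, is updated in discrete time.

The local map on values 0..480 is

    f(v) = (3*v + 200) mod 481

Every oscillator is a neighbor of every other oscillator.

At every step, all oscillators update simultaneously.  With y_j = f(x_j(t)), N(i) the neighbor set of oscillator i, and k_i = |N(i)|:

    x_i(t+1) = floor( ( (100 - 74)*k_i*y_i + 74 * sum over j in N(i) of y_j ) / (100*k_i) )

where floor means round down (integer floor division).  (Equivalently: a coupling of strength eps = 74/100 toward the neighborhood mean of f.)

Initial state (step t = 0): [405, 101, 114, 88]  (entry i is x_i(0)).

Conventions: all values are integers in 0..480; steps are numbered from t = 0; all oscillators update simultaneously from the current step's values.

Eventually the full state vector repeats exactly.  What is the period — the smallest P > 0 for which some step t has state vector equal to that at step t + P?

Answer: 18
Key observation: The state at step 2, [466, 466, 466, 466], reappears at step 20 — and no state repeats earlier — so the cycle the system enters has period 18.

Derivation:
t=0: [405, 101, 114, 88]
t=1: [252, 246, 247, 252]
t=2: [466, 466, 466, 466]
t=3: [155, 155, 155, 155]
t=4: [184, 184, 184, 184]
t=5: [271, 271, 271, 271]
t=6: [51, 51, 51, 51]
t=7: [353, 353, 353, 353]
t=8: [297, 297, 297, 297]
t=9: [129, 129, 129, 129]
t=10: [106, 106, 106, 106]
t=11: [37, 37, 37, 37]
t=12: [311, 311, 311, 311]
t=13: [171, 171, 171, 171]
t=14: [232, 232, 232, 232]
t=15: [415, 415, 415, 415]
t=16: [2, 2, 2, 2]
t=17: [206, 206, 206, 206]
t=18: [337, 337, 337, 337]
t=19: [249, 249, 249, 249]
t=20: [466, 466, 466, 466]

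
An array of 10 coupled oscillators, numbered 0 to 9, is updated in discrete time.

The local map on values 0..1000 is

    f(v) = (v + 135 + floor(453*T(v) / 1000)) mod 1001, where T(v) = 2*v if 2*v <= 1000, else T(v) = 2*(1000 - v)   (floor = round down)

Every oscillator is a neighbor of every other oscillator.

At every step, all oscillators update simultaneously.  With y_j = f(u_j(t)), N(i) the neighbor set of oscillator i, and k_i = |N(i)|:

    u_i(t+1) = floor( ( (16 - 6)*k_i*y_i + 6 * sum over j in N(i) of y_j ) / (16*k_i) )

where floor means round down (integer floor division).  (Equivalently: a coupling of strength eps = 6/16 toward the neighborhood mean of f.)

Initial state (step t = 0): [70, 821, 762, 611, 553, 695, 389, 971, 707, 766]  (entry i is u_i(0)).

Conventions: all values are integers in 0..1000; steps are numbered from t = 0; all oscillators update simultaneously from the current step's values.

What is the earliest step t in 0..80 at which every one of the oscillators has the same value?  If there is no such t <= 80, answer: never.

Answer: 10
Key observation: Synchronization is absorbing here: once all oscillators are equal they stay equal, and step 10 is the first all-equal step.

Derivation:
t=0: [70, 821, 762, 611, 553, 695, 389, 971, 707, 766]  (not all equal)
t=1: [240, 152, 148, 140, 137, 145, 594, 160, 145, 149]  (not all equal)
t=2: [512, 414, 410, 400, 397, 406, 222, 422, 406, 410]  (not all equal)
t=3: [382, 870, 865, 854, 850, 860, 656, 878, 860, 865]  (not all equal)
t=4: [583, 150, 150, 150, 149, 150, 139, 151, 150, 150]  (not all equal)
t=5: [215, 405, 405, 405, 404, 405, 393, 406, 405, 405]  (not all equal)
t=6: [678, 890, 890, 890, 889, 890, 877, 891, 890, 890]  (not all equal)
t=7: [110, 122, 122, 122, 122, 122, 121, 122, 122, 122]  (not all equal)
t=8: [352, 365, 365, 365, 365, 365, 364, 365, 365, 365]  (not all equal)
t=9: [814, 828, 828, 828, 828, 828, 827, 828, 828, 828]  (not all equal)
t=10: [116, 116, 116, 116, 116, 116, 116, 116, 116, 116]  (all equal)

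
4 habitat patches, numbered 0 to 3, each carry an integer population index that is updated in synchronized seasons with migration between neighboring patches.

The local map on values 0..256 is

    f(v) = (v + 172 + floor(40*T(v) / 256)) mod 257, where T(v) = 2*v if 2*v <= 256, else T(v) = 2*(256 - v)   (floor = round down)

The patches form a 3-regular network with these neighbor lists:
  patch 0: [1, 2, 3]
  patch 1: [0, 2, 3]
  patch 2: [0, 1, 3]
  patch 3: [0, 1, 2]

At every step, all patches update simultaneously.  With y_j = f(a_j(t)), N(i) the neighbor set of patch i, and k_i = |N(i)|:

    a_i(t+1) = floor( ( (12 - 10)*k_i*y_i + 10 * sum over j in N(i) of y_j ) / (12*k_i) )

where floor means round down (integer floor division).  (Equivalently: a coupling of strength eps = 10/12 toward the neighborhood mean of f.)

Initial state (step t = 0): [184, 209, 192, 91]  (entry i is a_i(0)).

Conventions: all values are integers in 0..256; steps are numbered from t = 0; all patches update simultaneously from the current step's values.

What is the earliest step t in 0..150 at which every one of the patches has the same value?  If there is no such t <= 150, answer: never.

Answer: 3
Key observation: Synchronization is absorbing here: once all patches are equal they stay equal, and step 3 is the first all-equal step.

Derivation:
t=0: [184, 209, 192, 91]  (not all equal)
t=1: [103, 101, 102, 112]  (not all equal)
t=2: [51, 52, 52, 50]  (not all equal)
t=3: [238, 238, 238, 238]  (all equal)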